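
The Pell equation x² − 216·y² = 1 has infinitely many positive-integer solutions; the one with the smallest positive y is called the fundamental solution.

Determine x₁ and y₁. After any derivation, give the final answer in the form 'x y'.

485 33

[14; 1,2,3,2,1,28] for √216; ℓ=6 ⇒ convergent index 5
step 0: (14, 1)  from 14·(1,0) + (0,1)
…
step 4: (338, 23)  from 2·(147,10) + (44,3)
step 5: (485, 33)  from 1·(338,23) + (147,10)
(x₁, y₁) = (485, 33);  485² − 216·33² = 1 ✓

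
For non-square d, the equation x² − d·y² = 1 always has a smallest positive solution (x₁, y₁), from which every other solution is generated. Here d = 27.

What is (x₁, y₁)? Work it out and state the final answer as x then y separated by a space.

26 5

√27 = [5; 5,10, …], period ℓ=2 (even) → k=1
i=0: a=5 ⇒ p=5, q=1
i=1: a=5 ⇒ p=26, q=5
→ (26, 5).  Check: 26²=676, 27·5²=675, difference 1.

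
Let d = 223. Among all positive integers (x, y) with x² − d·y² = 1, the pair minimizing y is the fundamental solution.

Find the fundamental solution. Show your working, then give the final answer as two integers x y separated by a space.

224 15

√223 = [14; 1,13,1,28, …], period ℓ=4 (even) → k=3
k=0  a_k=14  p_k/q_k = 14/1
k=1  a_k=1  p_k/q_k = 15/1
k=2  a_k=13  p_k/q_k = 209/14
k=3  a_k=1  p_k/q_k = 224/15
fundamental: x₁=224, y₁=15  (since 50176 − 223·225 = 1)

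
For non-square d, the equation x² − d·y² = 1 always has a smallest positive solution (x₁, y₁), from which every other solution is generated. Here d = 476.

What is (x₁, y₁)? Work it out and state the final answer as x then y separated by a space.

d=476: √d = [21; 1,4,2,10,2,4,1,42] (ℓ=8, even), read p_7/q_7
a_0=21:  p_0=21·1+0=21,  q_0=21·0+1=1
…
a_3=2:  p_3=2·109+22=240,  q_3=2·5+1=11
…
a_6=4:  p_6=4·5258+2509=23541,  q_6=4·241+115=1079
a_7=1:  p_7=1·23541+5258=28799,  q_7=1·1079+241=1320
(x₁, y₁) = (28799, 1320);  28799² − 476·1320² = 1 ✓

28799 1320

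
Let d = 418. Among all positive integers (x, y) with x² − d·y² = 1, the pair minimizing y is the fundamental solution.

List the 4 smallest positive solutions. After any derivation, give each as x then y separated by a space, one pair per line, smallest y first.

33857 1656
2292592897 112134384
155240635393601 7593067676520
10511964382749705217 514156984535740896

√418 = [20; 2,4,20,4,2,40, …], period ℓ=6 (even) → k=5
step 0: (20, 1)  from 20·(1,0) + (0,1)
…
step 4: (15068, 737)  from 4·(3721,182) + (184,9)
step 5: (33857, 1656)  from 2·(15068,737) + (3721,182)
fundamental: x₁=33857, y₁=1656  (since 1146296449 − 418·2742336 = 1)
k=2:  x_2 = 33857·33857+418·1656·1656 = 2292592897,  y_2 = 33857·1656+1656·33857 = 112134384
k=3:  x_3 = 33857·2292592897+418·1656·112134384 = 155240635393601,  y_3 = 33857·112134384+1656·2292592897 = 7593067676520
k=4:  x_4 = 33857·155240635393601+418·1656·7593067676520 = 10511964382749705217,  y_4 = 33857·7593067676520+1656·155240635393601 = 514156984535740896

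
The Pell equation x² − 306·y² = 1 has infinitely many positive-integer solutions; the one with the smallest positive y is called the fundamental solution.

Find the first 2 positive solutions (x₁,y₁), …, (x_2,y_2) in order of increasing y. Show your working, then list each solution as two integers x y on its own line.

[17; 2,34] for √306; ℓ=2 ⇒ convergent index 1
k=0  a_k=17  p_k/q_k = 17/1
k=1  a_k=2  p_k/q_k = 35/2
→ (35, 2).  Check: 35²=1225, 306·2²=1224, difference 1.
k=2:  x_2 = 35·35+306·2·2 = 2449,  y_2 = 35·2+2·35 = 140

35 2
2449 140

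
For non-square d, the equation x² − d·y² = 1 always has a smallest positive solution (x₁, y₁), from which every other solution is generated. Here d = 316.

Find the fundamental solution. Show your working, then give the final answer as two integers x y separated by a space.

d=316: √d = [17; 1,3,2,8,2,3,1,34] (ℓ=8, even), read p_7/q_7
i=0: a=17 ⇒ p=17, q=1
i=1: a=1 ⇒ p=18, q=1
i=2: a=3 ⇒ p=71, q=4
i=3: a=2 ⇒ p=160, q=9
i=4: a=8 ⇒ p=1351, q=76
…
i=6: a=3 ⇒ p=9937, q=559
i=7: a=1 ⇒ p=12799, q=720
(x₁, y₁) = (12799, 720);  12799² − 316·720² = 1 ✓

12799 720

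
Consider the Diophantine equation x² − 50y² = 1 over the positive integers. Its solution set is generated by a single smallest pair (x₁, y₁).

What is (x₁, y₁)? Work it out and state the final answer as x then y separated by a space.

99 14

[7; 14] for √50; ℓ=1 ⇒ convergent index 1
a_0=7:  p_0=7·1+0=7,  q_0=7·0+1=1
a_1=14:  p_1=14·7+1=99,  q_1=14·1+0=14
→ (99, 14).  Check: 99²=9801, 50·14²=9800, difference 1.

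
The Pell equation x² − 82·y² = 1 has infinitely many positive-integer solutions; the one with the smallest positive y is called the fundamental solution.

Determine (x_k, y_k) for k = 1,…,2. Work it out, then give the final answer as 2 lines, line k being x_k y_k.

√82 = [9; 18, …], period ℓ=1 (odd) → k=1
a_0=9:  p_0=9·1+0=9,  q_0=9·0+1=1
a_1=18:  p_1=18·9+1=163,  q_1=18·1+0=18
fundamental: x₁=163, y₁=18  (since 26569 − 82·324 = 1)
n=2: (163,18)∘(163,18) = (163·163+82·18·18, 163·18+18·163) = (53137,5868)

163 18
53137 5868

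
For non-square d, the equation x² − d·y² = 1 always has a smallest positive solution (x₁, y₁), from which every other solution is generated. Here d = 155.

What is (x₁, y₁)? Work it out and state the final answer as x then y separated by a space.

249 20

√155 → a₀=12, period (2,4,2,24); ℓ=4 even so k=3
i=0: a=12 ⇒ p=12, q=1
…
i=2: a=4 ⇒ p=112, q=9
i=3: a=2 ⇒ p=249, q=20
fundamental: x₁=249, y₁=20  (since 62001 − 155·400 = 1)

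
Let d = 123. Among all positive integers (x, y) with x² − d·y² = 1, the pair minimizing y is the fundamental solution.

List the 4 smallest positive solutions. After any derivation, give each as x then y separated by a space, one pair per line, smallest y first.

122 11
29767 2684
7263026 654885
1772148577 159789256

√123 = [11; 11,22, …], period ℓ=2 (even) → k=1
i=0: a=11 ⇒ p=11, q=1
i=1: a=11 ⇒ p=122, q=11
(x₁, y₁) = (122, 11);  122² − 123·11² = 1 ✓
n=2: (122,11)∘(122,11) = (122·122+123·11·11, 122·11+11·122) = (29767,2684)
n=3: (29767,2684)∘(122,11) = (122·29767+123·11·2684, 122·2684+11·29767) = (7263026,654885)
n=4: (7263026,654885)∘(122,11) = (122·7263026+123·11·654885, 122·654885+11·7263026) = (1772148577,159789256)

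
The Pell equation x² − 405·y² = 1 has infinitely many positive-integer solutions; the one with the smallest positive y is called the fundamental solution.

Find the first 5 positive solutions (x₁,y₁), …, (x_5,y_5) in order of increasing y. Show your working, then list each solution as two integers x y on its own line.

161 8
51841 2576
16692641 829464
5374978561 267084832
1730726404001 86000486440

d=405: √d = [20; 8,40] (ℓ=2, even), read p_1/q_1
a_0=20:  p_0=20·1+0=20,  q_0=20·0+1=1
a_1=8:  p_1=8·20+1=161,  q_1=8·1+0=8
→ (161, 8).  Check: 161²=25921, 405·8²=25920, difference 1.
(x_2, y_2) = (161·161 + 405·8·8, 161·8 + 8·161) = (51841, 2576)
(x_3, y_3) = (161·51841 + 405·8·2576, 161·2576 + 8·51841) = (16692641, 829464)
(x_4, y_4) = (161·16692641 + 405·8·829464, 161·829464 + 8·16692641) = (5374978561, 267084832)
(x_5, y_5) = (161·5374978561 + 405·8·267084832, 161·267084832 + 8·5374978561) = (1730726404001, 86000486440)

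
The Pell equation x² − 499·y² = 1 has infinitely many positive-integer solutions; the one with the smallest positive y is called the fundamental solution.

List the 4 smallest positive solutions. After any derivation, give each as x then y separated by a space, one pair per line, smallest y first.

d=499: √d = [22; 2,1,21,1,2,44] (ℓ=6, even), read p_5/q_5
i=0: a=22 ⇒ p=22, q=1
i=1: a=2 ⇒ p=45, q=2
…
i=3: a=21 ⇒ p=1452, q=65
i=4: a=1 ⇒ p=1519, q=68
i=5: a=2 ⇒ p=4490, q=201
(x₁, y₁) = (4490, 201);  4490² − 499·201² = 1 ✓
(4490+201√499)^2 = 40320199 + 1804980√499
(4490+201√499)^3 = 362075382530 + 16208720199√499
(4490+201√499)^4 = 3251436894799201 + 145554305582040√499

4490 201
40320199 1804980
362075382530 16208720199
3251436894799201 145554305582040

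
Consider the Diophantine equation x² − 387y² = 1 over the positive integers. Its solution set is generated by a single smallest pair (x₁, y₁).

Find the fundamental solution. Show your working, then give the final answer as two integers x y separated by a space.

3482 177

[19; 1,2,19,2,1,38] for √387; ℓ=6 ⇒ convergent index 5
step 0: (19, 1)  from 19·(1,0) + (0,1)
…
step 2: (59, 3)  from 2·(20,1) + (19,1)
…
step 4: (2341, 119)  from 2·(1141,58) + (59,3)
step 5: (3482, 177)  from 1·(2341,119) + (1141,58)
(x₁, y₁) = (3482, 177);  3482² − 387·177² = 1 ✓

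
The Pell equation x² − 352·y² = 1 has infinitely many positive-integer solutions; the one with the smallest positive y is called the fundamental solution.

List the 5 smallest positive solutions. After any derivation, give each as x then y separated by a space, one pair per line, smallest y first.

d=352: √d = [18; 1,3,5,9,5,3,1,36] (ℓ=8, even), read p_7/q_7
k=0  a_k=18  p_k/q_k = 18/1
k=1  a_k=1  p_k/q_k = 19/1
k=2  a_k=3  p_k/q_k = 75/4
k=3  a_k=5  p_k/q_k = 394/21
…
k=5  a_k=5  p_k/q_k = 18499/986
k=6  a_k=3  p_k/q_k = 59118/3151
k=7  a_k=1  p_k/q_k = 77617/4137
(x₁, y₁) = (77617, 4137);  77617² − 352·4137² = 1 ✓
(77617+4137√352)^2 = 12048797377 + 642203058√352
(77617+4137√352)^3 = 1870383011943601 + 99691749501435√352
(77617+4137√352)^4 = 290347036464004160257 + 15475549041463557732√352
(77617+4137√352)^5 = 45071731856582838801391537 + 2402331379802862171467853√352

77617 4137
12048797377 642203058
1870383011943601 99691749501435
290347036464004160257 15475549041463557732
45071731856582838801391537 2402331379802862171467853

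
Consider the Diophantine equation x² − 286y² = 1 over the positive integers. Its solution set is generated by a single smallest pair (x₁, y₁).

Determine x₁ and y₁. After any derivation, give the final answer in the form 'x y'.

d=286: √d = [16; 1,10,3,3,2,3,3,10,1,32] (ℓ=10, even), read p_9/q_9
k=0  a_k=16  p_k/q_k = 16/1
…
k=4  a_k=3  p_k/q_k = 1911/113
k=5  a_k=2  p_k/q_k = 4397/260
k=6  a_k=3  p_k/q_k = 15102/893
…
k=8  a_k=10  p_k/q_k = 512132/30283
k=9  a_k=1  p_k/q_k = 561835/33222
(x₁, y₁) = (561835, 33222);  561835² − 286·33222² = 1 ✓

561835 33222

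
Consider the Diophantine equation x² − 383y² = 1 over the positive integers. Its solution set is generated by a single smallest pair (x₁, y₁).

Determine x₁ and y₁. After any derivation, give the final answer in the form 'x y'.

18768 959

√383 = [19; 1,1,3,19,3,1,1,38, …], period ℓ=8 (even) → k=7
a_0=19:  p_0=19·1+0=19,  q_0=19·0+1=1
…
a_2=1:  p_2=1·20+19=39,  q_2=1·1+1=2
a_3=3:  p_3=3·39+20=137,  q_3=3·2+1=7
a_4=19:  p_4=19·137+39=2642,  q_4=19·7+2=135
a_5=3:  p_5=3·2642+137=8063,  q_5=3·135+7=412
a_6=1:  p_6=1·8063+2642=10705,  q_6=1·412+135=547
a_7=1:  p_7=1·10705+8063=18768,  q_7=1·547+412=959
(x₁, y₁) = (18768, 959);  18768² − 383·959² = 1 ✓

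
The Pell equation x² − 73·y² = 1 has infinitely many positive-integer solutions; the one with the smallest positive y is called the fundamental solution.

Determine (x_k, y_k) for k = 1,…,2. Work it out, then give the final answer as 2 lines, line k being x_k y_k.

√73 = [8; 1,1,5,5,1,1,16, …], period ℓ=7 (odd) → k=13
a_0=8:  p_0=8·1+0=8,  q_0=8·0+1=1
…
a_4=5:  p_4=5·94+17=487,  q_4=5·11+2=57
a_5=1:  p_5=1·487+94=581,  q_5=1·57+11=68
a_6=1:  p_6=1·581+487=1068,  q_6=1·68+57=125
a_7=16:  p_7=16·1068+581=17669,  q_7=16·125+68=2068
…
a_9=1:  p_9=1·18737+17669=36406,  q_9=1·2193+2068=4261
…
a_11=5:  p_11=5·200767+36406=1040241,  q_11=5·23498+4261=121751
a_12=1:  p_12=1·1040241+200767=1241008,  q_12=1·121751+23498=145249
a_13=1:  p_13=1·1241008+1040241=2281249,  q_13=1·145249+121751=267000
(x₁, y₁) = (2281249, 267000);  2281249² − 73·267000² = 1 ✓
(x_2, y_2) = (2281249·2281249 + 73·267000·267000, 2281249·267000 + 267000·2281249) = (10408194000001, 1218186966000)

2281249 267000
10408194000001 1218186966000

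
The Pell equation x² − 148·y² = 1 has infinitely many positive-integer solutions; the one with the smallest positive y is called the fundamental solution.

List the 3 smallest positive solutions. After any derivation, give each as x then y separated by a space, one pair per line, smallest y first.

[12; 6,24] for √148; ℓ=2 ⇒ convergent index 1
k=0  a_k=12  p_k/q_k = 12/1
k=1  a_k=6  p_k/q_k = 73/6
(x₁, y₁) = (73, 6);  73² − 148·6² = 1 ✓
k=2:  x_2 = 73·73+148·6·6 = 10657,  y_2 = 73·6+6·73 = 876
k=3:  x_3 = 73·10657+148·6·876 = 1555849,  y_3 = 73·876+6·10657 = 127890

73 6
10657 876
1555849 127890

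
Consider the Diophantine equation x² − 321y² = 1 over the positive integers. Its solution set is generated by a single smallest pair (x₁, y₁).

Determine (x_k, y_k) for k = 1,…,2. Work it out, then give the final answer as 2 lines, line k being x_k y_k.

d=321: √d = [17; 1,10,1,34] (ℓ=4, even), read p_3/q_3
a_0=17:  p_0=17·1+0=17,  q_0=17·0+1=1
a_1=1:  p_1=1·17+1=18,  q_1=1·1+0=1
a_2=10:  p_2=10·18+17=197,  q_2=10·1+1=11
a_3=1:  p_3=1·197+18=215,  q_3=1·11+1=12
fundamental: x₁=215, y₁=12  (since 46225 − 321·144 = 1)
(x_2, y_2) = (215·215 + 321·12·12, 215·12 + 12·215) = (92449, 5160)

215 12
92449 5160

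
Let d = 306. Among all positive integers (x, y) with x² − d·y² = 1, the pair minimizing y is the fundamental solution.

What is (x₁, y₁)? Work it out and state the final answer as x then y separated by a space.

d=306: √d = [17; 2,34] (ℓ=2, even), read p_1/q_1
a_0=17:  p_0=17·1+0=17,  q_0=17·0+1=1
a_1=2:  p_1=2·17+1=35,  q_1=2·1+0=2
fundamental: x₁=35, y₁=2  (since 1225 − 306·4 = 1)

35 2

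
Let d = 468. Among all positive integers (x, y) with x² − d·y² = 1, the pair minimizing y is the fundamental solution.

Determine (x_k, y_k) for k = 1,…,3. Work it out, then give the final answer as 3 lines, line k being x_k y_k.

√468 = [21; 1,1,1,2,1,1,1,42, …], period ℓ=8 (even) → k=7
step 0: (21, 1)  from 21·(1,0) + (0,1)
…
step 2: (43, 2)  from 1·(22,1) + (21,1)
step 3: (65, 3)  from 1·(43,2) + (22,1)
…
step 5: (238, 11)  from 1·(173,8) + (65,3)
step 6: (411, 19)  from 1·(238,11) + (173,8)
step 7: (649, 30)  from 1·(411,19) + (238,11)
(x₁, y₁) = (649, 30);  649² − 468·30² = 1 ✓
(x_2, y_2) = (649·649 + 468·30·30, 649·30 + 30·649) = (842401, 38940)
(x_3, y_3) = (649·842401 + 468·30·38940, 649·38940 + 30·842401) = (1093435849, 50544090)

649 30
842401 38940
1093435849 50544090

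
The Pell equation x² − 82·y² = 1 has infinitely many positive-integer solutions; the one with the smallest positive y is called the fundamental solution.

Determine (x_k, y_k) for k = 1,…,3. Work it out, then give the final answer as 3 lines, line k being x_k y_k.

163 18
53137 5868
17322499 1912950

√82 → a₀=9, period (18); ℓ=1 odd so k=1
i=0: a=9 ⇒ p=9, q=1
i=1: a=18 ⇒ p=163, q=18
→ (163, 18).  Check: 163²=26569, 82·18²=26568, difference 1.
(x_2, y_2) = (163·163 + 82·18·18, 163·18 + 18·163) = (53137, 5868)
(x_3, y_3) = (163·53137 + 82·18·5868, 163·5868 + 18·53137) = (17322499, 1912950)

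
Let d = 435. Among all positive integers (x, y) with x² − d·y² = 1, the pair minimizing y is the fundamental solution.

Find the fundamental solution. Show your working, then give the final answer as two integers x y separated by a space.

146 7

√435 = [20; 1,5,1,40, …], period ℓ=4 (even) → k=3
k=0  a_k=20  p_k/q_k = 20/1
k=1  a_k=1  p_k/q_k = 21/1
k=2  a_k=5  p_k/q_k = 125/6
k=3  a_k=1  p_k/q_k = 146/7
fundamental: x₁=146, y₁=7  (since 21316 − 435·49 = 1)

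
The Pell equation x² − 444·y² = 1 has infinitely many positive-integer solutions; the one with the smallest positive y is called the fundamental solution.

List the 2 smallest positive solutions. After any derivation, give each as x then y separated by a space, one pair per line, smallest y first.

√444 → a₀=21, period (14,42); ℓ=2 even so k=1
i=0: a=21 ⇒ p=21, q=1
i=1: a=14 ⇒ p=295, q=14
→ (295, 14).  Check: 295²=87025, 444·14²=87024, difference 1.
(x_2, y_2) = (295·295 + 444·14·14, 295·14 + 14·295) = (174049, 8260)

295 14
174049 8260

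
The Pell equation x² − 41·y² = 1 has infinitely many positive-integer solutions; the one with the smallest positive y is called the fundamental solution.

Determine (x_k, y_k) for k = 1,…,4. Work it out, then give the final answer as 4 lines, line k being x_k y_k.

2049 320
8396801 1311360
34410088449 5373952960
141012534067201 22022457918720

√41 = [6; 2,2,12, …], period ℓ=3 (odd) → k=5
k=0  a_k=6  p_k/q_k = 6/1
k=1  a_k=2  p_k/q_k = 13/2
k=2  a_k=2  p_k/q_k = 32/5
…
k=4  a_k=2  p_k/q_k = 826/129
k=5  a_k=2  p_k/q_k = 2049/320
(x₁, y₁) = (2049, 320);  2049² − 41·320² = 1 ✓
n=2: (2049,320)∘(2049,320) = (2049·2049+41·320·320, 2049·320+320·2049) = (8396801,1311360)
n=3: (8396801,1311360)∘(2049,320) = (2049·8396801+41·320·1311360, 2049·1311360+320·8396801) = (34410088449,5373952960)
n=4: (34410088449,5373952960)∘(2049,320) = (2049·34410088449+41·320·5373952960, 2049·5373952960+320·34410088449) = (141012534067201,22022457918720)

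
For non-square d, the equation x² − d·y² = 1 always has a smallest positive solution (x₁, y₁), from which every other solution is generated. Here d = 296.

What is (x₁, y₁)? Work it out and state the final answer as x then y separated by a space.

3699 215

d=296: √d = [17; 4,1,7,1,4,34] (ℓ=6, even), read p_5/q_5
step 0: (17, 1)  from 17·(1,0) + (0,1)
step 1: (69, 4)  from 4·(17,1) + (1,0)
step 2: (86, 5)  from 1·(69,4) + (17,1)
…
step 4: (757, 44)  from 1·(671,39) + (86,5)
step 5: (3699, 215)  from 4·(757,44) + (671,39)
(x₁, y₁) = (3699, 215);  3699² − 296·215² = 1 ✓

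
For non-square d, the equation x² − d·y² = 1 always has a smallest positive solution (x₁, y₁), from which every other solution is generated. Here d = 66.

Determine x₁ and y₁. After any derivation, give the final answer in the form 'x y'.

65 8

d=66: √d = [8; 8,16] (ℓ=2, even), read p_1/q_1
i=0: a=8 ⇒ p=8, q=1
i=1: a=8 ⇒ p=65, q=8
→ (65, 8).  Check: 65²=4225, 66·8²=4224, difference 1.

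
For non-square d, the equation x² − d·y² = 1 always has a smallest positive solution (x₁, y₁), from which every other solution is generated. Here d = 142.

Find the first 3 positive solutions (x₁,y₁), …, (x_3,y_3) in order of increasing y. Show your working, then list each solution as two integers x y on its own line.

√142 → a₀=11, period (1,10,1,22); ℓ=4 even so k=3
i=0: a=11 ⇒ p=11, q=1
…
i=2: a=10 ⇒ p=131, q=11
i=3: a=1 ⇒ p=143, q=12
fundamental: x₁=143, y₁=12  (since 20449 − 142·144 = 1)
(x_2, y_2) = (143·143 + 142·12·12, 143·12 + 12·143) = (40897, 3432)
(x_3, y_3) = (143·40897 + 142·12·3432, 143·3432 + 12·40897) = (11696399, 981540)

143 12
40897 3432
11696399 981540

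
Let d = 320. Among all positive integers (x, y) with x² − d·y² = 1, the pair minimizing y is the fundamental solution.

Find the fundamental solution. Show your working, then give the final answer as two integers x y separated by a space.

161 9

d=320: √d = [17; 1,7,1,34] (ℓ=4, even), read p_3/q_3
k=0  a_k=17  p_k/q_k = 17/1
k=1  a_k=1  p_k/q_k = 18/1
k=2  a_k=7  p_k/q_k = 143/8
k=3  a_k=1  p_k/q_k = 161/9
→ (161, 9).  Check: 161²=25921, 320·9²=25920, difference 1.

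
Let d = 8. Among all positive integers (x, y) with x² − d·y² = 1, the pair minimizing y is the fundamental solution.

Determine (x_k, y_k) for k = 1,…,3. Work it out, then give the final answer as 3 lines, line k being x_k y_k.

3 1
17 6
99 35

d=8: √d = [2; 1,4] (ℓ=2, even), read p_1/q_1
k=0  a_k=2  p_k/q_k = 2/1
k=1  a_k=1  p_k/q_k = 3/1
→ (3, 1).  Check: 3²=9, 8·1²=8, difference 1.
(3+1√8)^2 = 17 + 6√8
(3+1√8)^3 = 99 + 35√8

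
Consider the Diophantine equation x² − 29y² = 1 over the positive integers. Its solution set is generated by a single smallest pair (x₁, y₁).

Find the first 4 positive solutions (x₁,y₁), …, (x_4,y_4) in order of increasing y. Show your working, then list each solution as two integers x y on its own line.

[5; 2,1,1,2,10] for √29; ℓ=5 ⇒ convergent index 9
a_0=5:  p_0=5·1+0=5,  q_0=5·0+1=1
a_1=2:  p_1=2·5+1=11,  q_1=2·1+0=2
a_2=1:  p_2=1·11+5=16,  q_2=1·2+1=3
…
a_8=1:  p_8=1·2251+1524=3775,  q_8=1·418+283=701
a_9=2:  p_9=2·3775+2251=9801,  q_9=2·701+418=1820
→ (9801, 1820).  Check: 9801²=96059601, 29·1820²=96059600, difference 1.
n=2: (9801,1820)∘(9801,1820) = (9801·9801+29·1820·1820, 9801·1820+1820·9801) = (192119201,35675640)
n=3: (192119201,35675640)∘(9801,1820) = (9801·192119201+29·1820·35675640, 9801·35675640+1820·192119201) = (3765920568201,699313893460)
n=4: (3765920568201,699313893460)∘(9801,1820) = (9801·3765920568201+29·1820·699313893460, 9801·699313893460+1820·3765920568201) = (73819574785756801,13707950903927280)

9801 1820
192119201 35675640
3765920568201 699313893460
73819574785756801 13707950903927280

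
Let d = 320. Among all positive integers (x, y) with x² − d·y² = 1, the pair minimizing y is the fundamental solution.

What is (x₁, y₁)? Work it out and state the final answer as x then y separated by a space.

161 9

[17; 1,7,1,34] for √320; ℓ=4 ⇒ convergent index 3
step 0: (17, 1)  from 17·(1,0) + (0,1)
step 1: (18, 1)  from 1·(17,1) + (1,0)
step 2: (143, 8)  from 7·(18,1) + (17,1)
step 3: (161, 9)  from 1·(143,8) + (18,1)
→ (161, 9).  Check: 161²=25921, 320·9²=25920, difference 1.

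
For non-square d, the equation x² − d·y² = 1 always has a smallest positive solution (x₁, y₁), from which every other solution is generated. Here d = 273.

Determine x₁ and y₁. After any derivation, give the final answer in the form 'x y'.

√273 → a₀=16, period (1,1,10,1,1,32); ℓ=6 even so k=5
k=0  a_k=16  p_k/q_k = 16/1
k=1  a_k=1  p_k/q_k = 17/1
k=2  a_k=1  p_k/q_k = 33/2
k=3  a_k=10  p_k/q_k = 347/21
k=4  a_k=1  p_k/q_k = 380/23
k=5  a_k=1  p_k/q_k = 727/44
fundamental: x₁=727, y₁=44  (since 528529 − 273·1936 = 1)

727 44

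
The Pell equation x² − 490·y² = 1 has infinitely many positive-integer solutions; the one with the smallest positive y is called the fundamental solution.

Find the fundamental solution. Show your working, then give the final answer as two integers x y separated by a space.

√490 → a₀=22, period (7,2,1,4,4,4,1,2,7,44); ℓ=10 even so k=9
step 0: (22, 1)  from 22·(1,0) + (0,1)
step 1: (155, 7)  from 7·(22,1) + (1,0)
step 2: (332, 15)  from 2·(155,7) + (22,1)
…
step 4: (2280, 103)  from 4·(487,22) + (332,15)
step 5: (9607, 434)  from 4·(2280,103) + (487,22)
step 6: (40708, 1839)  from 4·(9607,434) + (2280,103)
step 7: (50315, 2273)  from 1·(40708,1839) + (9607,434)
step 8: (141338, 6385)  from 2·(50315,2273) + (40708,1839)
step 9: (1039681, 46968)  from 7·(141338,6385) + (50315,2273)
fundamental: x₁=1039681, y₁=46968  (since 1080936581761 − 490·2205993024 = 1)

1039681 46968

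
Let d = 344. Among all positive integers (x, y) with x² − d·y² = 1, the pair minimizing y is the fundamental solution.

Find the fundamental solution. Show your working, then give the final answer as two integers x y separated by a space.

√344 = [18; 1,1,4,1,3,1,4,1,1,36, …], period ℓ=10 (even) → k=9
step 0: (18, 1)  from 18·(1,0) + (0,1)
step 1: (19, 1)  from 1·(18,1) + (1,0)
…
step 3: (167, 9)  from 4·(37,2) + (19,1)
step 4: (204, 11)  from 1·(167,9) + (37,2)
step 5: (779, 42)  from 3·(204,11) + (167,9)
step 6: (983, 53)  from 1·(779,42) + (204,11)
step 7: (4711, 254)  from 4·(983,53) + (779,42)
step 8: (5694, 307)  from 1·(4711,254) + (983,53)
step 9: (10405, 561)  from 1·(5694,307) + (4711,254)
fundamental: x₁=10405, y₁=561  (since 108264025 − 344·314721 = 1)

10405 561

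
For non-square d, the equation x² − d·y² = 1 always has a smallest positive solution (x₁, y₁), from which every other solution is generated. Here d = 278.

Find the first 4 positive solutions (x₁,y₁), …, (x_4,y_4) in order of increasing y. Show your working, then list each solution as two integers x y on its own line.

2501 150
12510001 750300
62575022501 3753000450
313000250040001 18772507500600

√278 = [16; 1,2,16,2,1,32, …], period ℓ=6 (even) → k=5
i=0: a=16 ⇒ p=16, q=1
…
i=3: a=16 ⇒ p=817, q=49
i=4: a=2 ⇒ p=1684, q=101
i=5: a=1 ⇒ p=2501, q=150
→ (2501, 150).  Check: 2501²=6255001, 278·150²=6255000, difference 1.
(2501+150√278)^2 = 12510001 + 750300√278
(2501+150√278)^3 = 62575022501 + 3753000450√278
(2501+150√278)^4 = 313000250040001 + 18772507500600√278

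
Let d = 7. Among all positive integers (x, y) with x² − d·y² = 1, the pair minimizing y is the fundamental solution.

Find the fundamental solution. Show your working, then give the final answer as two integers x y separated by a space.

8 3

√7 → a₀=2, period (1,1,1,4); ℓ=4 even so k=3
step 0: (2, 1)  from 2·(1,0) + (0,1)
…
step 2: (5, 2)  from 1·(3,1) + (2,1)
step 3: (8, 3)  from 1·(5,2) + (3,1)
→ (8, 3).  Check: 8²=64, 7·3²=63, difference 1.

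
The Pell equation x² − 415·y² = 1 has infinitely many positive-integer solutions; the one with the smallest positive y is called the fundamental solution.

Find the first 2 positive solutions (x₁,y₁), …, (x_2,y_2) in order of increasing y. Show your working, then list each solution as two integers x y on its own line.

18412804 903849
678062702284831 33284788965192

d=415: √d = [20; 2,1,2,4,6,…,1,2,40] (ℓ=16, even), read p_15/q_15
step 0: (20, 1)  from 20·(1,0) + (0,1)
…
step 2: (61, 3)  from 1·(41,2) + (20,1)
…
step 5: (4441, 218)  from 6·(713,35) + (163,8)
…
step 7: (9595, 471)  from 1·(5154,253) + (4441,218)
step 8: (33939, 1666)  from 3·(9595,471) + (5154,253)
…
step 10: (77473, 3803)  from 1·(43534,2137) + (33939,1666)
step 11: (508372, 24955)  from 6·(77473,3803) + (43534,2137)
step 12: (2110961, 103623)  from 4·(508372,24955) + (77473,3803)
step 13: (4730294, 232201)  from 2·(2110961,103623) + (508372,24955)
step 14: (6841255, 335824)  from 1·(4730294,232201) + (2110961,103623)
step 15: (18412804, 903849)  from 2·(6841255,335824) + (4730294,232201)
(x₁, y₁) = (18412804, 903849);  18412804² − 415·903849² = 1 ✓
(x_2, y_2) = (18412804·18412804 + 415·903849·903849, 18412804·903849 + 903849·18412804) = (678062702284831, 33284788965192)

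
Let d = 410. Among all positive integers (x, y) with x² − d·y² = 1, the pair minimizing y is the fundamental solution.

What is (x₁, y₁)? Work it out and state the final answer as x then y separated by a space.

[20; 4,40] for √410; ℓ=2 ⇒ convergent index 1
k=0  a_k=20  p_k/q_k = 20/1
k=1  a_k=4  p_k/q_k = 81/4
→ (81, 4).  Check: 81²=6561, 410·4²=6560, difference 1.

81 4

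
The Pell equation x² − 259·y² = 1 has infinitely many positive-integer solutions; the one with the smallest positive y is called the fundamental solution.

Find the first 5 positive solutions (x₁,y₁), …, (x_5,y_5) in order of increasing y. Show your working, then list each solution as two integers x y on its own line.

√259 = [16; 10,1,2,3,4,3,2,1,10,32, …], period ℓ=10 (even) → k=9
k=0  a_k=16  p_k/q_k = 16/1
…
k=3  a_k=2  p_k/q_k = 515/32
k=4  a_k=3  p_k/q_k = 1722/107
k=5  a_k=4  p_k/q_k = 7403/460
k=6  a_k=3  p_k/q_k = 23931/1487
k=7  a_k=2  p_k/q_k = 55265/3434
k=8  a_k=1  p_k/q_k = 79196/4921
k=9  a_k=10  p_k/q_k = 847225/52644
fundamental: x₁=847225, y₁=52644  (since 717790200625 − 259·2771390736 = 1)
(x_2, y_2) = (847225·847225 + 259·52644·52644, 847225·52644 + 52644·847225) = (1435580401249, 89202625800)
(x_3, y_3) = (847225·1435580401249 + 259·52644·89202625800, 847225·89202625800 + 52644·1435580401249) = (2432519210895520825, 151149389286757356)
(x_4, y_4) = (847225·2432519210895520825 + 259·52644·151149389286757356, 847225·151149389286757356 + 52644·2432519210895520825) = (4121782176900479681520001, 256115082676856799248400)
(x_5, y_5) = (847225·4121782176900479681520001 + 259·52644·256115082676856799248400, 847225·256115082676856799248400 + 52644·4121782176900479681520001) = (6984153809646585277140670173625, 433974201841648854097164622644)

847225 52644
1435580401249 89202625800
2432519210895520825 151149389286757356
4121782176900479681520001 256115082676856799248400
6984153809646585277140670173625 433974201841648854097164622644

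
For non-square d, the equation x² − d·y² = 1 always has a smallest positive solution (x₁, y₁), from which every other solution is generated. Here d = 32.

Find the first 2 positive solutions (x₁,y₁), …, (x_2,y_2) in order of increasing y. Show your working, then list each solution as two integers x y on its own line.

√32 = [5; 1,1,1,10, …], period ℓ=4 (even) → k=3
i=0: a=5 ⇒ p=5, q=1
i=1: a=1 ⇒ p=6, q=1
i=2: a=1 ⇒ p=11, q=2
i=3: a=1 ⇒ p=17, q=3
fundamental: x₁=17, y₁=3  (since 289 − 32·9 = 1)
(x_2, y_2) = (17·17 + 32·3·3, 17·3 + 3·17) = (577, 102)

17 3
577 102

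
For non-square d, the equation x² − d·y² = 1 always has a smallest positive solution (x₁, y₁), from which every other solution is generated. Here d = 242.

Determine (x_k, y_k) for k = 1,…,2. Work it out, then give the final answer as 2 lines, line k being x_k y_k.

[15; 1,1,3,1,14,1,3,1,1,30] for √242; ℓ=10 ⇒ convergent index 9
i=0: a=15 ⇒ p=15, q=1
i=1: a=1 ⇒ p=16, q=1
…
i=7: a=3 ⇒ p=8696, q=559
i=8: a=1 ⇒ p=10905, q=701
i=9: a=1 ⇒ p=19601, q=1260
→ (19601, 1260).  Check: 19601²=384199201, 242·1260²=384199200, difference 1.
(x_2, y_2) = (19601·19601 + 242·1260·1260, 19601·1260 + 1260·19601) = (768398401, 49394520)

19601 1260
768398401 49394520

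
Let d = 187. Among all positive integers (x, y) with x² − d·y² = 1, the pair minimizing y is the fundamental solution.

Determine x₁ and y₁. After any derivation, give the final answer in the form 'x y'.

d=187: √d = [13; 1,2,13,2,1,26] (ℓ=6, even), read p_5/q_5
i=0: a=13 ⇒ p=13, q=1
…
i=4: a=2 ⇒ p=1135, q=83
i=5: a=1 ⇒ p=1682, q=123
→ (1682, 123).  Check: 1682²=2829124, 187·123²=2829123, difference 1.

1682 123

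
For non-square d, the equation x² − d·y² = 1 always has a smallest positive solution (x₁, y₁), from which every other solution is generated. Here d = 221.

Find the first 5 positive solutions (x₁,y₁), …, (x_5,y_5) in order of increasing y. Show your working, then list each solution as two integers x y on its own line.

[14; 1,6,2,6,1,28] for √221; ℓ=6 ⇒ convergent index 5
a_0=14:  p_0=14·1+0=14,  q_0=14·0+1=1
a_1=1:  p_1=1·14+1=15,  q_1=1·1+0=1
a_2=6:  p_2=6·15+14=104,  q_2=6·1+1=7
a_3=2:  p_3=2·104+15=223,  q_3=2·7+1=15
a_4=6:  p_4=6·223+104=1442,  q_4=6·15+7=97
a_5=1:  p_5=1·1442+223=1665,  q_5=1·97+15=112
fundamental: x₁=1665, y₁=112  (since 2772225 − 221·12544 = 1)
k=2:  x_2 = 1665·1665+221·112·112 = 5544449,  y_2 = 1665·112+112·1665 = 372960
k=3:  x_3 = 1665·5544449+221·112·372960 = 18463013505,  y_3 = 1665·372960+112·5544449 = 1241956688
k=4:  x_4 = 1665·18463013505+221·112·1241956688 = 61481829427201,  y_4 = 1665·1241956688+112·18463013505 = 4135715398080
k=5:  x_5 = 1665·61481829427201+221·112·4135715398080 = 204734473529565825,  y_5 = 1665·4135715398080+112·61481829427201 = 13771931033649712

1665 112
5544449 372960
18463013505 1241956688
61481829427201 4135715398080
204734473529565825 13771931033649712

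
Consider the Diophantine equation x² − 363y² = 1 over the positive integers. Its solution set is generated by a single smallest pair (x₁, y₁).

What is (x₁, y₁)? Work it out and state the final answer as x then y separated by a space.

[19; 19,38] for √363; ℓ=2 ⇒ convergent index 1
i=0: a=19 ⇒ p=19, q=1
i=1: a=19 ⇒ p=362, q=19
→ (362, 19).  Check: 362²=131044, 363·19²=131043, difference 1.

362 19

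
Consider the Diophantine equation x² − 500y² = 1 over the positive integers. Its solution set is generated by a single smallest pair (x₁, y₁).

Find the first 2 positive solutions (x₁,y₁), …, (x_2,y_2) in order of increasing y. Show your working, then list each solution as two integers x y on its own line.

930249 41602
1730726404001 77400437796

√500 = [22; 2,1,3,2,1,…,1,2,44, …], period ℓ=14 (even) → k=13
k=0  a_k=22  p_k/q_k = 22/1
…
k=2  a_k=1  p_k/q_k = 67/3
k=3  a_k=3  p_k/q_k = 246/11
…
k=5  a_k=1  p_k/q_k = 805/36
…
k=7  a_k=10  p_k/q_k = 14445/646
k=8  a_k=1  p_k/q_k = 15809/707
k=9  a_k=1  p_k/q_k = 30254/1353
k=10  a_k=2  p_k/q_k = 76317/3413
k=11  a_k=3  p_k/q_k = 259205/11592
k=12  a_k=1  p_k/q_k = 335522/15005
k=13  a_k=2  p_k/q_k = 930249/41602
fundamental: x₁=930249, y₁=41602  (since 865363202001 − 500·1730726404 = 1)
k=2:  x_2 = 930249·930249+500·41602·41602 = 1730726404001,  y_2 = 930249·41602+41602·930249 = 77400437796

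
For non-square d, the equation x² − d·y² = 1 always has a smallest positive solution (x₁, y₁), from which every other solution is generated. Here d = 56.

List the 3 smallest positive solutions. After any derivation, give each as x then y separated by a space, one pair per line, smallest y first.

15 2
449 60
13455 1798

d=56: √d = [7; 2,14] (ℓ=2, even), read p_1/q_1
i=0: a=7 ⇒ p=7, q=1
i=1: a=2 ⇒ p=15, q=2
→ (15, 2).  Check: 15²=225, 56·2²=224, difference 1.
(15+2√56)^2 = 449 + 60√56
(15+2√56)^3 = 13455 + 1798√56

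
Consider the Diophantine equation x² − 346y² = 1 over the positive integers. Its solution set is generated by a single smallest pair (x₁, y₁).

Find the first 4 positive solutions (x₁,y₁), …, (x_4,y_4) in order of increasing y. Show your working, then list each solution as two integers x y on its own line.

√346 → a₀=18, period (1,1,1,1,36); ℓ=5 odd so k=9
k=0  a_k=18  p_k/q_k = 18/1
…
k=2  a_k=1  p_k/q_k = 37/2
…
k=4  a_k=1  p_k/q_k = 93/5
…
k=8  a_k=1  p_k/q_k = 10398/559
k=9  a_k=1  p_k/q_k = 17299/930
fundamental: x₁=17299, y₁=930  (since 299255401 − 346·864900 = 1)
(x_2, y_2) = (17299·17299 + 346·930·930, 17299·930 + 930·17299) = (598510801, 32176140)
(x_3, y_3) = (17299·598510801 + 346·930·32176140, 17299·32176140 + 930·598510801) = (20707276675699, 1113230090790)
(x_4, y_4) = (17299·20707276675699 + 346·930·1113230090790, 17299·1113230090790 + 930·20707276675699) = (716430357827323201, 38515534648976280)

17299 930
598510801 32176140
20707276675699 1113230090790
716430357827323201 38515534648976280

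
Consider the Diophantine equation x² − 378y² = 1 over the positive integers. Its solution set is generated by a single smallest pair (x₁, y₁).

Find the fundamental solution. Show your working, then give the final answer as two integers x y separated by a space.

8749 450

√378 → a₀=19, period (2,3,1,4,1,3,2,38); ℓ=8 even so k=7
step 0: (19, 1)  from 19·(1,0) + (0,1)
step 1: (39, 2)  from 2·(19,1) + (1,0)
…
step 3: (175, 9)  from 1·(136,7) + (39,2)
step 4: (836, 43)  from 4·(175,9) + (136,7)
step 5: (1011, 52)  from 1·(836,43) + (175,9)
step 6: (3869, 199)  from 3·(1011,52) + (836,43)
step 7: (8749, 450)  from 2·(3869,199) + (1011,52)
(x₁, y₁) = (8749, 450);  8749² − 378·450² = 1 ✓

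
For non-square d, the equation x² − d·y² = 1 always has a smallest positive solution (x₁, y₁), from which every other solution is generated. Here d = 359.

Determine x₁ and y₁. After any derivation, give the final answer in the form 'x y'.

360 19

[18; 1,17,1,36] for √359; ℓ=4 ⇒ convergent index 3
a_0=18:  p_0=18·1+0=18,  q_0=18·0+1=1
…
a_2=17:  p_2=17·19+18=341,  q_2=17·1+1=18
a_3=1:  p_3=1·341+19=360,  q_3=1·18+1=19
fundamental: x₁=360, y₁=19  (since 129600 − 359·361 = 1)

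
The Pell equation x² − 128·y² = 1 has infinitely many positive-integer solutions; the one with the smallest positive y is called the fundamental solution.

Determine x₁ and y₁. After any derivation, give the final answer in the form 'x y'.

d=128: √d = [11; 3,5,3,22] (ℓ=4, even), read p_3/q_3
a_0=11:  p_0=11·1+0=11,  q_0=11·0+1=1
…
a_2=5:  p_2=5·34+11=181,  q_2=5·3+1=16
a_3=3:  p_3=3·181+34=577,  q_3=3·16+3=51
fundamental: x₁=577, y₁=51  (since 332929 − 128·2601 = 1)

577 51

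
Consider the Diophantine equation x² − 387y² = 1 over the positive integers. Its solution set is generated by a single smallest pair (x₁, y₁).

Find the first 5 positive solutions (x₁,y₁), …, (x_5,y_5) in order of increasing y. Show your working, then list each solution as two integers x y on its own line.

3482 177
24248647 1232628
168867574226 8584021215
1175993762661217 59779122508632
8189620394305140962 416301800566092033

d=387: √d = [19; 1,2,19,2,1,38] (ℓ=6, even), read p_5/q_5
a_0=19:  p_0=19·1+0=19,  q_0=19·0+1=1
a_1=1:  p_1=1·19+1=20,  q_1=1·1+0=1
a_2=2:  p_2=2·20+19=59,  q_2=2·1+1=3
a_3=19:  p_3=19·59+20=1141,  q_3=19·3+1=58
a_4=2:  p_4=2·1141+59=2341,  q_4=2·58+3=119
a_5=1:  p_5=1·2341+1141=3482,  q_5=1·119+58=177
(x₁, y₁) = (3482, 177);  3482² − 387·177² = 1 ✓
k=2:  x_2 = 3482·3482+387·177·177 = 24248647,  y_2 = 3482·177+177·3482 = 1232628
k=3:  x_3 = 3482·24248647+387·177·1232628 = 168867574226,  y_3 = 3482·1232628+177·24248647 = 8584021215
k=4:  x_4 = 3482·168867574226+387·177·8584021215 = 1175993762661217,  y_4 = 3482·8584021215+177·168867574226 = 59779122508632
k=5:  x_5 = 3482·1175993762661217+387·177·59779122508632 = 8189620394305140962,  y_5 = 3482·59779122508632+177·1175993762661217 = 416301800566092033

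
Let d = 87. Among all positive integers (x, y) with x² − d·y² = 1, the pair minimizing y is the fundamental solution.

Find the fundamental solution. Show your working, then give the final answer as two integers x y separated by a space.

28 3

[9; 3,18] for √87; ℓ=2 ⇒ convergent index 1
i=0: a=9 ⇒ p=9, q=1
i=1: a=3 ⇒ p=28, q=3
fundamental: x₁=28, y₁=3  (since 784 − 87·9 = 1)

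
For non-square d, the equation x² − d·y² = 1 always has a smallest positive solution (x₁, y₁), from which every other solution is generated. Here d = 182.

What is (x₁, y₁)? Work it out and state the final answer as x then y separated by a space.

√182 = [13; 2,26, …], period ℓ=2 (even) → k=1
k=0  a_k=13  p_k/q_k = 13/1
k=1  a_k=2  p_k/q_k = 27/2
→ (27, 2).  Check: 27²=729, 182·2²=728, difference 1.

27 2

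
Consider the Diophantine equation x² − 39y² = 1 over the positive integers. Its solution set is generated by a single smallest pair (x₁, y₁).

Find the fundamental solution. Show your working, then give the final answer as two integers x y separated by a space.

25 4

√39 → a₀=6, period (4,12); ℓ=2 even so k=1
step 0: (6, 1)  from 6·(1,0) + (0,1)
step 1: (25, 4)  from 4·(6,1) + (1,0)
fundamental: x₁=25, y₁=4  (since 625 − 39·16 = 1)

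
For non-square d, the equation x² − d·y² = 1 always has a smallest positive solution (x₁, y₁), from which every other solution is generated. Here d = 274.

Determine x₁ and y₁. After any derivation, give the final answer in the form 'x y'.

3959299 239190

√274 = [16; 1,1,4,4,1,1,32, …], period ℓ=7 (odd) → k=13
i=0: a=16 ⇒ p=16, q=1
i=1: a=1 ⇒ p=17, q=1
i=2: a=1 ⇒ p=33, q=2
i=3: a=4 ⇒ p=149, q=9
i=4: a=4 ⇒ p=629, q=38
i=5: a=1 ⇒ p=778, q=47
i=6: a=1 ⇒ p=1407, q=85
…
i=9: a=1 ⇒ p=93011, q=5619
i=10: a=4 ⇒ p=419253, q=25328
…
i=12: a=1 ⇒ p=2189276, q=132259
i=13: a=1 ⇒ p=3959299, q=239190
fundamental: x₁=3959299, y₁=239190  (since 15676048571401 − 274·57211856100 = 1)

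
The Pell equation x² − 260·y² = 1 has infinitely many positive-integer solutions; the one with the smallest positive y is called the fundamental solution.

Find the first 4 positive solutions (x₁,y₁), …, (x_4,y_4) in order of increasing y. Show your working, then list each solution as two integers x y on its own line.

d=260: √d = [16; 8,32] (ℓ=2, even), read p_1/q_1
k=0  a_k=16  p_k/q_k = 16/1
k=1  a_k=8  p_k/q_k = 129/8
→ (129, 8).  Check: 129²=16641, 260·8²=16640, difference 1.
(129+8√260)^2 = 33281 + 2064√260
(129+8√260)^3 = 8586369 + 532504√260
(129+8√260)^4 = 2215249921 + 137383968√260

129 8
33281 2064
8586369 532504
2215249921 137383968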